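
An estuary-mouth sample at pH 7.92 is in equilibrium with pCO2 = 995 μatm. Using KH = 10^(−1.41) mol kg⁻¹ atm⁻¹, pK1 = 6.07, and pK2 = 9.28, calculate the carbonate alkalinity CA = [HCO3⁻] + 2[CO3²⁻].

CA = 2.98 mmol/kg

[CO2*] = KH · pCO2 = 10^(−1.41) × 995×10^-6 = 3.871×10^-5 mol/kg
α₀ = 1/(1 + K1/[H⁺] + K1K2/[H⁺]²) = 1/(1 + 10^+1.85 + 10^+0.49) = 0.01335
DIC = [CO2*]/α₀ = 3.871×10^-5 / 0.01335 = 2.899 mmol/kg
CA = (α₁ + 2α₂)·DIC = (0.9454 + 2×0.04127) × 2.899 = 2.98 mmol/kg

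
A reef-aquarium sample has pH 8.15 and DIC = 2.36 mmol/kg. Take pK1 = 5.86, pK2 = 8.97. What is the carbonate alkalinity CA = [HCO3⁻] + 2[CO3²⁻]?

CA = [HCO3⁻] + 2[CO3²⁻] = (α₁ + 2α₂)·DIC
At pH 8.15: [H⁺]/K1 = 10^-2.29 = 0.0051286, K2/[H⁺] = 10^-0.82 = 0.15136
α₁ = 1/(1 + 0.0051286 + 0.15136) = 1/1.1565 = 0.8647; α₂ = α₁·K2/[H⁺] = 0.1309
α₁ + 2α₂ = 1.1264
CA = 1.1264 × 2.36 = 2.66 mmol/kg

CA = 2.66 mmol/kg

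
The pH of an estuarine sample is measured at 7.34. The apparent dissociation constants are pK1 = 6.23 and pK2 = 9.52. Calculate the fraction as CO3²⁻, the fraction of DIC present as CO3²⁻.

α₂ = 0.00609

α₂ = 1 / (1 + [H⁺]/K2 + [H⁺]²/(K1K2)) = 1 / (1 + 10^+2.18 + 10^+1.07)
   = 1 / (1 + 151.36 + 11.749) = 1/164.11 = 0.006094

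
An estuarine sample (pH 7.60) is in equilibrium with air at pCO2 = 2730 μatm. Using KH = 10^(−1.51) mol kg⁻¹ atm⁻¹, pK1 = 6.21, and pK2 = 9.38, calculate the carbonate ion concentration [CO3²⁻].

[CO2*] = KH · pCO2 = 10^(−1.51) × 2730×10^-6 = 8.437×10^-5 mol/kg
α₀ = 1/(1 + K1/[H⁺] + K1K2/[H⁺]²) = 1/(1 + 10^+1.39 + 10^-0.39) = 0.03853
DIC = [CO2*]/α₀ = 8.437×10^-5 / 0.03853 = 2.190 mmol/kg
[CO3²⁻] = α₂·DIC; α₂ = 0.01570, so [CO3²⁻] = 0.01570 × 2.190 = 0.0344 mmol/kg

[CO3²⁻] = 0.0344 mmol/kg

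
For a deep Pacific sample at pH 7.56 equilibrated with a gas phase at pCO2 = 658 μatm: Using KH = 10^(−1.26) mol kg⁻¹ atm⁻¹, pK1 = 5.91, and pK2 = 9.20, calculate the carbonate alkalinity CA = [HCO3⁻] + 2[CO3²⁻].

[CO2*] = KH · pCO2 = 10^(−1.26) × 658×10^-6 = 3.616×10^-5 mol/kg
α₀ = 1/(1 + K1/[H⁺] + K1K2/[H⁺]²) = 1/(1 + 10^+1.65 + 10^+0.01) = 0.02142
DIC = [CO2*]/α₀ = 3.616×10^-5 / 0.02142 = 1.688 mmol/kg
CA = (α₁ + 2α₂)·DIC = (0.9567 + 2×0.02192) × 1.688 = 1.69 mmol/kg

CA = 1.69 mmol/kg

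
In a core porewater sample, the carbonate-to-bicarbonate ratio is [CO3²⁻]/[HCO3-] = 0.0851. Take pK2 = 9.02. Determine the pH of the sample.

pH = 7.95

From K2 = [H⁺][CO3²⁻]/[HCO3-]:  pH = pK2 + log₁₀([CO3²⁻]/[HCO3-])
log₁₀(0.0851) = -1.070
pH = 9.02 + (-1.070) = 7.95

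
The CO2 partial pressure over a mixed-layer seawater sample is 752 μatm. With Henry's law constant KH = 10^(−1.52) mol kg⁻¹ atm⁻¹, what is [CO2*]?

[CO2*] = 22.7 μmol/kg

KH = 10^(−1.52) = 3.020×10^-2 mol kg⁻¹ atm⁻¹
[CO2*] = KH · pCO2 = 3.020×10^-2 × 752×10^-6 atm = 2.27×10^-5 mol/kg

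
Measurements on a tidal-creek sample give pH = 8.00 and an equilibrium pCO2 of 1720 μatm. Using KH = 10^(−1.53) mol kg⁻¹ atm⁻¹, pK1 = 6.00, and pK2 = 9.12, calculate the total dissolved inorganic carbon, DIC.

[CO2*] = KH · pCO2 = 10^(−1.53) × 1720×10^-6 = 5.076×10^-5 mol/kg
α₀ = 1/(1 + K1/[H⁺] + K1K2/[H⁺]²) = 1/(1 + 10^+2.00 + 10^+0.88) = 0.009209
DIC = [CO2*]/α₀ = 5.076×10^-5 / 0.009209 = 5.51 mmol/kg

DIC = 5.51 mmol/kg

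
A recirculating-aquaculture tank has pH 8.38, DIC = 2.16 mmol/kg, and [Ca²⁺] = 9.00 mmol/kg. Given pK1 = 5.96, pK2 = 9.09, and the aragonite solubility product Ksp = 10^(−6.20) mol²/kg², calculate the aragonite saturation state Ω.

α₂ = 1 / (1 + [H⁺]/K2 + [H⁺]²/(K1K2)) = 1 / (1 + 10^+0.71 + 10^-1.71)
   = 1 / (1 + 5.1286 + 0.019498) = 1/6.1481 = 0.1627
[CO3²⁻] = α₂ × DIC = 0.1627 × 2.16 = 0.3513 mmol/kg
Ksp = 10^(−6.20) = 6.310×10^-7
Ω = [Ca²⁺][CO3²⁻]/Ksp = (9.00×10^-3)(3.513×10^-4) / 6.310×10^-7 = 5.01

Ω = 5.01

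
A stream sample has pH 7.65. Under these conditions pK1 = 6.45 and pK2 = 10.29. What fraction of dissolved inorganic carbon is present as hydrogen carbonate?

α₁ = 1 / (1 + [H⁺]/K1 + K2/[H⁺]) = 1 / (1 + 10^-1.20 + 10^-2.64)
   = 1 / (1 + 0.063096 + 0.0022909) = 1/1.0654 = 0.9386

α₁ = 0.939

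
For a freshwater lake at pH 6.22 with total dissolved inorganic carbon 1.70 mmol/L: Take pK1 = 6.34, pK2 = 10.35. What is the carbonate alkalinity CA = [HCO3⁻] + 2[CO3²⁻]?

CA = 0.733 mmol/L

CA = [HCO3⁻] + 2[CO3²⁻] = (α₁ + 2α₂)·DIC
At pH 6.22: [H⁺]/K1 = 10^0.12 = 1.3183, K2/[H⁺] = 10^-4.13 = 7.4131×10^-5
α₁ = 1/(1 + 1.3183 + 7.4131×10^-5) = 1/2.3183 = 0.4313; α₂ = α₁·K2/[H⁺] = 3.198×10^-5
α₁ + 2α₂ = 0.4314
CA = 0.4314 × 1.70 = 0.733 mmol/L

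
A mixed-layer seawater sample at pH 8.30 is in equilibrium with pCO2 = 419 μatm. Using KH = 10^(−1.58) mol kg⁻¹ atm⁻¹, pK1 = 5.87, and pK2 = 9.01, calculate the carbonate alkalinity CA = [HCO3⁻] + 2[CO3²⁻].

[CO2*] = KH · pCO2 = 10^(−1.58) × 419×10^-6 = 1.102×10^-5 mol/kg
α₀ = 1/(1 + K1/[H⁺] + K1K2/[H⁺]²) = 1/(1 + 10^+2.43 + 10^+1.72) = 0.003099
DIC = [CO2*]/α₀ = 1.102×10^-5 / 0.003099 = 3.556 mmol/kg
CA = (α₁ + 2α₂)·DIC = (0.8342 + 2×0.1627) × 3.556 = 4.12 mmol/kg

CA = 4.12 mmol/kg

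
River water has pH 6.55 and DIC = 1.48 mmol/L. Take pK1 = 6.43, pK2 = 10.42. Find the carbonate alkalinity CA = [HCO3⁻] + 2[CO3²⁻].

CA = 0.842 mmol/L

CA = [HCO3⁻] + 2[CO3²⁻] = (α₁ + 2α₂)·DIC
At pH 6.55: [H⁺]/K1 = 10^-0.12 = 0.75858, K2/[H⁺] = 10^-3.87 = 0.00013490
α₁ = 1/(1 + 0.75858 + 0.00013490) = 1/1.7587 = 0.5686; α₂ = α₁·K2/[H⁺] = 7.670×10^-5
α₁ + 2α₂ = 0.5688
CA = 0.5688 × 1.48 = 0.842 mmol/L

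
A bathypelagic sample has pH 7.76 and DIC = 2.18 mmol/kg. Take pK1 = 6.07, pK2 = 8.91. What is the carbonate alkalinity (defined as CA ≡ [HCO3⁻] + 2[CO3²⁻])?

CA = [HCO3⁻] + 2[CO3²⁻] = (α₁ + 2α₂)·DIC
At pH 7.76: [H⁺]/K1 = 10^-1.69 = 0.020417, K2/[H⁺] = 10^-1.15 = 0.070795
α₁ = 1/(1 + 0.020417 + 0.070795) = 1/1.0912 = 0.9164; α₂ = α₁·K2/[H⁺] = 0.06488
α₁ + 2α₂ = 1.0462
CA = 1.0462 × 2.18 = 2.28 mmol/kg

CA = 2.28 mmol/kg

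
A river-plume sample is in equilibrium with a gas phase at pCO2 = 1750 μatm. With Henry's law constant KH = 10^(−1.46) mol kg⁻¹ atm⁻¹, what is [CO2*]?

[CO2*] = 60.7 μmol/kg

KH = 10^(−1.46) = 3.467×10^-2 mol kg⁻¹ atm⁻¹
[CO2*] = KH · pCO2 = 3.467×10^-2 × 1750×10^-6 atm = 6.07×10^-5 mol/kg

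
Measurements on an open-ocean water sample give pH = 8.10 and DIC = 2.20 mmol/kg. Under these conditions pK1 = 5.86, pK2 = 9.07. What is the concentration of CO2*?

[CO2*] = 11.4 μmol/kg

α₀ = 1 / (1 + K1/[H⁺] + K1K2/[H⁺]²) = 1 / (1 + 10^+2.24 + 10^+1.27)
   = 1 / (1 + 173.78 + 18.621) = 1/193.40 = 0.005171
[CO2*] = α₀ × DIC = 0.005171 × 2.20 = 0.0114 mmol/kg = 11.4 μmol/kg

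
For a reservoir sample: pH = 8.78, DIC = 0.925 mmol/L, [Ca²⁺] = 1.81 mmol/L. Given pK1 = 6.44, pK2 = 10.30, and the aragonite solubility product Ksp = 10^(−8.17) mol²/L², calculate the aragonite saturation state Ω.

α₂ = 1 / (1 + [H⁺]/K2 + [H⁺]²/(K1K2)) = 1 / (1 + 10^+1.52 + 10^-0.82)
   = 1 / (1 + 33.113 + 0.15136) = 1/34.264 = 0.02918
[CO3²⁻] = α₂ × DIC = 0.02918 × 0.925 = 0.02700 mmol/L
Ksp = 10^(−8.17) = 6.761×10^-9
Ω = [Ca²⁺][CO3²⁻]/Ksp = (1.81×10^-3)(2.700×10^-5) / 6.761×10^-9 = 7.23

Ω = 7.23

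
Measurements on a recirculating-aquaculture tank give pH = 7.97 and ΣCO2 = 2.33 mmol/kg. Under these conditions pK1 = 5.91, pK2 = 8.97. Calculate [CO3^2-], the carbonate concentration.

[CO3²⁻] = 0.210 mmol/kg

α₂ = 1 / (1 + [H⁺]/K2 + [H⁺]²/(K1K2)) = 1 / (1 + 10^+1.00 + 10^-1.06)
   = 1 / (1 + 10.000 + 0.087096) = 1/11.087 = 0.09019
[CO3²⁻] = α₂ × DIC = 0.09019 × 2.33 = 0.210 mmol/kg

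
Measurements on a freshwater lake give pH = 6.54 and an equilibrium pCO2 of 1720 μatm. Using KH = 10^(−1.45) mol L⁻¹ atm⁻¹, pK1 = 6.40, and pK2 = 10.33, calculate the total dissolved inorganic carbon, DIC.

[CO2*] = KH · pCO2 = 10^(−1.45) × 1720×10^-6 = 6.103×10^-5 mol/L
α₀ = 1/(1 + K1/[H⁺] + K1K2/[H⁺]²) = 1/(1 + 10^+0.14 + 10^-3.65) = 0.4201
DIC = [CO2*]/α₀ = 6.103×10^-5 / 0.4201 = 0.145 mmol/L

DIC = 0.145 mmol/L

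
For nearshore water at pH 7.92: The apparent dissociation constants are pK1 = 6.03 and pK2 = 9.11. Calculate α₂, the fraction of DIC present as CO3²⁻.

α₂ = 1 / (1 + [H⁺]/K2 + [H⁺]²/(K1K2)) = 1 / (1 + 10^+1.19 + 10^-0.70)
   = 1 / (1 + 15.488 + 0.19953) = 1/16.688 = 0.05992

α₂ = 0.0599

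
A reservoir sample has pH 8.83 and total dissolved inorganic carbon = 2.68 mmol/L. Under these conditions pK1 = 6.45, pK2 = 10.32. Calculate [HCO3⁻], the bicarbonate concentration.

α₁ = 1 / (1 + [H⁺]/K1 + K2/[H⁺]) = 1 / (1 + 10^-2.38 + 10^-1.49)
   = 1 / (1 + 0.0041687 + 0.032359) = 1/1.0365 = 0.9648
[HCO3⁻] = α₁ × DIC = 0.9648 × 2.68 = 2.59 mmol/L

[HCO3⁻] = 2.59 mmol/L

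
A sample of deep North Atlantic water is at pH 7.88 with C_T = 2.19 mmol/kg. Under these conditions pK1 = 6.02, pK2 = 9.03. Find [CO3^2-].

[CO3²⁻] = 0.143 mmol/kg

α₂ = 1 / (1 + [H⁺]/K2 + [H⁺]²/(K1K2)) = 1 / (1 + 10^+1.15 + 10^-0.71)
   = 1 / (1 + 14.125 + 0.19498) = 1/15.320 = 0.06527
[CO3²⁻] = α₂ × DIC = 0.06527 × 2.19 = 0.143 mmol/kg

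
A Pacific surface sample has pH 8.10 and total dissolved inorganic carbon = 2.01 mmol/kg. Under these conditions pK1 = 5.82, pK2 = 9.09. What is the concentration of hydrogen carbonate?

α₁ = 1 / (1 + [H⁺]/K1 + K2/[H⁺]) = 1 / (1 + 10^-2.28 + 10^-0.99)
   = 1 / (1 + 0.0052481 + 0.10233) = 1/1.1076 = 0.9029
[HCO3⁻] = α₁ × DIC = 0.9029 × 2.01 = 1.81 mmol/kg

[HCO3⁻] = 1.81 mmol/kg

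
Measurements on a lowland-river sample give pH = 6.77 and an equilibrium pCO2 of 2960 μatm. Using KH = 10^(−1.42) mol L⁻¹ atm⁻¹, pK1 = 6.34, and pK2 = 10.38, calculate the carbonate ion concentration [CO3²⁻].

[CO2*] = KH · pCO2 = 10^(−1.42) × 2960×10^-6 = 1.125×10^-4 mol/L
α₀ = 1/(1 + K1/[H⁺] + K1K2/[H⁺]²) = 1/(1 + 10^+0.43 + 10^-3.18) = 0.2708
DIC = [CO2*]/α₀ = 1.125×10^-4 / 0.2708 = 0.4155 mmol/L
[CO3²⁻] = α₂·DIC; α₂ = 0.0001789, so [CO3²⁻] = 0.0001789 × 0.4155 = 7.44×10^-5 mmol/L = 0.0744 μmol/L

[CO3²⁻] = 0.0744 μmol/L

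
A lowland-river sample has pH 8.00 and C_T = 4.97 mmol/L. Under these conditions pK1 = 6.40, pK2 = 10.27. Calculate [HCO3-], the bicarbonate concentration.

α₁ = 1 / (1 + [H⁺]/K1 + K2/[H⁺]) = 1 / (1 + 10^-1.60 + 10^-2.27)
   = 1 / (1 + 0.025119 + 0.0053703) = 1/1.0305 = 0.9704
[HCO3⁻] = α₁ × DIC = 0.9704 × 4.97 = 4.82 mmol/L

[HCO3⁻] = 4.82 mmol/L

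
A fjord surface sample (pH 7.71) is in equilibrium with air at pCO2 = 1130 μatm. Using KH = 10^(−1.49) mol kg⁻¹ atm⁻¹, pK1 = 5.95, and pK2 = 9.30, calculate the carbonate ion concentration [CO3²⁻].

[CO2*] = KH · pCO2 = 10^(−1.49) × 1130×10^-6 = 3.657×10^-5 mol/kg
α₀ = 1/(1 + K1/[H⁺] + K1K2/[H⁺]²) = 1/(1 + 10^+1.76 + 10^+0.17) = 0.01666
DIC = [CO2*]/α₀ = 3.657×10^-5 / 0.01666 = 2.195 mmol/kg
[CO3²⁻] = α₂·DIC; α₂ = 0.02464, so [CO3²⁻] = 0.02464 × 2.195 = 0.0541 mmol/kg

[CO3²⁻] = 0.0541 mmol/kg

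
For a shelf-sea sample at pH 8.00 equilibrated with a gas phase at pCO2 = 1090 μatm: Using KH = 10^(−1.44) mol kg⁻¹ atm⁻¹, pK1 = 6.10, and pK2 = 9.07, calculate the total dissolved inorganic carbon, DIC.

DIC = 3.45 mmol/kg

[CO2*] = KH · pCO2 = 10^(−1.44) × 1090×10^-6 = 3.958×10^-5 mol/kg
α₀ = 1/(1 + K1/[H⁺] + K1K2/[H⁺]²) = 1/(1 + 10^+1.90 + 10^+0.83) = 0.01147
DIC = [CO2*]/α₀ = 3.958×10^-5 / 0.01147 = 3.45 mmol/kg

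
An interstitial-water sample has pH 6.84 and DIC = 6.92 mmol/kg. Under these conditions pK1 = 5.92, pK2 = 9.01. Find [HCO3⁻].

[HCO3⁻] = 6.14 mmol/kg

α₁ = 1 / (1 + [H⁺]/K1 + K2/[H⁺]) = 1 / (1 + 10^-0.92 + 10^-2.17)
   = 1 / (1 + 0.12023 + 0.0067608) = 1/1.1270 = 0.8873
[HCO3⁻] = α₁ × DIC = 0.8873 × 6.92 = 6.14 mmol/kg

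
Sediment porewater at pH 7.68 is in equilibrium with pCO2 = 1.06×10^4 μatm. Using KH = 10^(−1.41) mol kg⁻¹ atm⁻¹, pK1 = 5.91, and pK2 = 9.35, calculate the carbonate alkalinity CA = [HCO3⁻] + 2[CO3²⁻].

[CO2*] = KH · pCO2 = 10^(−1.41) × 1.06×10^4×10^-6 = 4.124×10^-4 mol/kg
α₀ = 1/(1 + K1/[H⁺] + K1K2/[H⁺]²) = 1/(1 + 10^+1.77 + 10^+0.10) = 0.01636
DIC = [CO2*]/α₀ = 4.124×10^-4 / 0.01636 = 25.21 mmol/kg
CA = (α₁ + 2α₂)·DIC = (0.9631 + 2×0.02059) × 25.21 = 25.3 mmol/kg

CA = 25.3 mmol/kg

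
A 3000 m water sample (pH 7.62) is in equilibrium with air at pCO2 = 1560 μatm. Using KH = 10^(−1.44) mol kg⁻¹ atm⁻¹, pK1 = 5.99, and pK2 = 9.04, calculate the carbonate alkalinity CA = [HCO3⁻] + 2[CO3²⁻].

CA = 2.60 mmol/kg

[CO2*] = KH · pCO2 = 10^(−1.44) × 1560×10^-6 = 5.664×10^-5 mol/kg
α₀ = 1/(1 + K1/[H⁺] + K1K2/[H⁺]²) = 1/(1 + 10^+1.63 + 10^+0.21) = 0.02208
DIC = [CO2*]/α₀ = 5.664×10^-5 / 0.02208 = 2.565 mmol/kg
CA = (α₁ + 2α₂)·DIC = (0.9421 + 2×0.03582) × 2.565 = 2.60 mmol/kg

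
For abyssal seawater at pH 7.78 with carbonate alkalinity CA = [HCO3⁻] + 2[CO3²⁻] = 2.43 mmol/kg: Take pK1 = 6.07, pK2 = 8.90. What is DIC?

CA = [HCO3⁻] + 2[CO3²⁻] = (α₁ + 2α₂)·DIC
At pH 7.78: [H⁺]/K1 = 10^-1.71 = 0.019498, K2/[H⁺] = 10^-1.12 = 0.075858
α₁ = 1/(1 + 0.019498 + 0.075858) = 1/1.0954 = 0.9129; α₂ = α₁·K2/[H⁺] = 0.06925
α₁ + 2α₂ = 1.0515
DIC = CA / (α₁ + 2α₂) = 2.43 / 1.0515 = 2.31 mmol/kg

DIC = 2.31 mmol/kg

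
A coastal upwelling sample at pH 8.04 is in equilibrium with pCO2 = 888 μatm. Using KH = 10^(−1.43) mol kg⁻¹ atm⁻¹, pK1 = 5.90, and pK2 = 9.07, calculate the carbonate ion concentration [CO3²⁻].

[CO2*] = KH · pCO2 = 10^(−1.43) × 888×10^-6 = 3.299×10^-5 mol/kg
α₀ = 1/(1 + K1/[H⁺] + K1K2/[H⁺]²) = 1/(1 + 10^+2.14 + 10^+1.11) = 0.006582
DIC = [CO2*]/α₀ = 3.299×10^-5 / 0.006582 = 5.012 mmol/kg
[CO3²⁻] = α₂·DIC; α₂ = 0.08480, so [CO3²⁻] = 0.08480 × 5.012 = 0.425 mmol/kg

[CO3²⁻] = 0.425 mmol/kg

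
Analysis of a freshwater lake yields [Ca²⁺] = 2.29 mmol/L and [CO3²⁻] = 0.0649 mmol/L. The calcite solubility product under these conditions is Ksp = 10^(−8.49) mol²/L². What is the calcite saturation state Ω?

Ksp = 10^(−8.49) = 3.236×10^-9
Ω = [Ca²⁺][CO3²⁻]/Ksp = (2.29×10^-3)(0.0649×10^-3) / 3.236×10^-9 = 45.9

Ω = 45.9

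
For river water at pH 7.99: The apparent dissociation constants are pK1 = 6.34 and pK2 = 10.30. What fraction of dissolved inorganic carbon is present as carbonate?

α₂ = 0.00477

α₂ = 1 / (1 + [H⁺]/K2 + [H⁺]²/(K1K2)) = 1 / (1 + 10^+2.31 + 10^+0.66)
   = 1 / (1 + 204.17 + 4.5709) = 1/209.74 = 0.004768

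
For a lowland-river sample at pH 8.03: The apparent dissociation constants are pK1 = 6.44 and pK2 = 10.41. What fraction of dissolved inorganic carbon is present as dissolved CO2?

α₀ = 0.0250

α₀ = 1 / (1 + K1/[H⁺] + K1K2/[H⁺]²) = 1 / (1 + 10^+1.59 + 10^-0.79)
   = 1 / (1 + 38.905 + 0.16218) = 1/40.067 = 0.02496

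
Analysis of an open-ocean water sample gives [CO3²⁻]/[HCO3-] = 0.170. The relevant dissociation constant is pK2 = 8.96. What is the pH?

From K2 = [H⁺][CO3²⁻]/[HCO3-]:  pH = pK2 + log₁₀([CO3²⁻]/[HCO3-])
log₁₀(0.170) = -0.770
pH = 8.96 + (-0.770) = 8.19

pH = 8.19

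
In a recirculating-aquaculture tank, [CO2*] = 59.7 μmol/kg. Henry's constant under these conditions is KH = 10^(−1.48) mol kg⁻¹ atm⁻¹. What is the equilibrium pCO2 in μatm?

pCO2 = 1800 μatm

KH = 10^(−1.48) = 3.311×10^-2 mol kg⁻¹ atm⁻¹
pCO2 = [CO2*]/KH = 59.7×10^-6 / 3.311×10^-2 = 1.80×10^-3 atm = 1800 μatm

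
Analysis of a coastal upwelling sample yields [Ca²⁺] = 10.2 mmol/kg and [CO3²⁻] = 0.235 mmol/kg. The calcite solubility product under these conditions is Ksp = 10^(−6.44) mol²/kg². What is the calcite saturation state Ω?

Ω = 6.60

Ksp = 10^(−6.44) = 3.631×10^-7
Ω = [Ca²⁺][CO3²⁻]/Ksp = (10.2×10^-3)(0.235×10^-3) / 3.631×10^-7 = 6.60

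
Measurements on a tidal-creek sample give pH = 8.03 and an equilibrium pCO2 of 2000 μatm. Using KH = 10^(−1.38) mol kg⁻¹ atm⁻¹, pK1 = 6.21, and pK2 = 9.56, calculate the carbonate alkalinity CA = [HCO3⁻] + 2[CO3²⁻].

CA = 5.83 mmol/kg

[CO2*] = KH · pCO2 = 10^(−1.38) × 2000×10^-6 = 8.337×10^-5 mol/kg
α₀ = 1/(1 + K1/[H⁺] + K1K2/[H⁺]²) = 1/(1 + 10^+1.82 + 10^+0.29) = 0.01449
DIC = [CO2*]/α₀ = 8.337×10^-5 / 0.01449 = 5.754 mmol/kg
CA = (α₁ + 2α₂)·DIC = (0.9573 + 2×0.02825) × 5.754 = 5.83 mmol/kg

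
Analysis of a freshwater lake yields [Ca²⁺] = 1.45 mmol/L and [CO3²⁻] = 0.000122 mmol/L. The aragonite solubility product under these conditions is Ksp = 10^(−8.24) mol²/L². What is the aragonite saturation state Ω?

Ksp = 10^(−8.24) = 5.754×10^-9
Ω = [Ca²⁺][CO3²⁻]/Ksp = (1.45×10^-3)(0.000122×10^-3) / 5.754×10^-9 = 0.0307

Ω = 0.0307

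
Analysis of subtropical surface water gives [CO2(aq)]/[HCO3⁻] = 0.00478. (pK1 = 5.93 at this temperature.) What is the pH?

From K1 = [H⁺][HCO3⁻]/[CO2(aq)]:  pH = pK1 − log₁₀([CO2(aq)]/[HCO3⁻])
log₁₀(0.00478) = -2.321
pH = 5.93 − (-2.321) = 8.25

pH = 8.25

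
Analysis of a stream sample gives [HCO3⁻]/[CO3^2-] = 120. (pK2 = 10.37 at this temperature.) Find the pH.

pH = 8.29

From K2 = [H⁺][CO3^2-]/[HCO3⁻]:  pH = pK2 − log₁₀([HCO3⁻]/[CO3^2-])
log₁₀(120) = +2.079
pH = 10.37 − (+2.079) = 8.29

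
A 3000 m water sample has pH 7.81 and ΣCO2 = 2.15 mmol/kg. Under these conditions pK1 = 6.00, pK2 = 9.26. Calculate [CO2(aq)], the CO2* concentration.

[CO2*] = 0.0317 mmol/kg

α₀ = 1 / (1 + K1/[H⁺] + K1K2/[H⁺]²) = 1 / (1 + 10^+1.81 + 10^+0.36)
   = 1 / (1 + 64.565 + 2.2909) = 1/67.856 = 0.01474
[CO2*] = α₀ × DIC = 0.01474 × 2.15 = 0.0317 mmol/kg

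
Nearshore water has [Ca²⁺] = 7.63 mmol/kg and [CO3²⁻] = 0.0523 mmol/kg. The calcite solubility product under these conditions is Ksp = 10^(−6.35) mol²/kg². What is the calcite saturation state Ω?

Ksp = 10^(−6.35) = 4.467×10^-7
Ω = [Ca²⁺][CO3²⁻]/Ksp = (7.63×10^-3)(0.0523×10^-3) / 4.467×10^-7 = 0.893

Ω = 0.893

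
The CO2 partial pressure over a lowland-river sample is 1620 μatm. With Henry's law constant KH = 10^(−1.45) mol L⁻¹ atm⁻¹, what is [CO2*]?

[CO2*] = 57.5 μmol/L

KH = 10^(−1.45) = 3.548×10^-2 mol L⁻¹ atm⁻¹
[CO2*] = KH · pCO2 = 3.548×10^-2 × 1620×10^-6 atm = 5.75×10^-5 mol/L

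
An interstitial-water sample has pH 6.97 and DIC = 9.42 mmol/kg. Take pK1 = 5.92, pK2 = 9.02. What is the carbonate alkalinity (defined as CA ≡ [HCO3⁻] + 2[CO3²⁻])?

CA = [HCO3⁻] + 2[CO3²⁻] = (α₁ + 2α₂)·DIC
At pH 6.97: [H⁺]/K1 = 10^-1.05 = 0.089125, K2/[H⁺] = 10^-2.05 = 0.0089125
α₁ = 1/(1 + 0.089125 + 0.0089125) = 1/1.0980 = 0.9107; α₂ = α₁·K2/[H⁺] = 0.008117
α₁ + 2α₂ = 0.9269
CA = 0.9269 × 9.42 = 8.73 mmol/kg

CA = 8.73 mmol/kg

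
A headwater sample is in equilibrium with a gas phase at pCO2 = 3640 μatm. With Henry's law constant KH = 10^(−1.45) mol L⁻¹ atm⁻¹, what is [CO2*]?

KH = 10^(−1.45) = 3.548×10^-2 mol L⁻¹ atm⁻¹
[CO2*] = KH · pCO2 = 3.548×10^-2 × 3640×10^-6 atm = 1.29×10^-4 mol/L

[CO2*] = 129 μmol/L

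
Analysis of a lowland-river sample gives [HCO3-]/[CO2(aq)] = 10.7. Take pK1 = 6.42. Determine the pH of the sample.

pH = 7.45

From K1 = [H⁺][HCO3-]/[CO2(aq)]:  pH = pK1 + log₁₀([HCO3-]/[CO2(aq)])
log₁₀(10.7) = +1.029
pH = 6.42 + (+1.029) = 7.45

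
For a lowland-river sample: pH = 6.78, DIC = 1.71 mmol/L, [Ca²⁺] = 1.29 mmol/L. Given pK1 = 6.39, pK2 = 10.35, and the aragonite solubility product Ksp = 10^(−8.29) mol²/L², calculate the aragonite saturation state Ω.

Ω = 0.0822

α₂ = 1 / (1 + [H⁺]/K2 + [H⁺]²/(K1K2)) = 1 / (1 + 10^+3.57 + 10^+3.18)
   = 1 / (1 + 3715.4 + 1513.6) = 1/5229.9 = 0.0001912
[CO3²⁻] = α₂ × DIC = 0.0001912 × 1.71 = 0.0003270 mmol/L = 0.3270 μmol/L
Ksp = 10^(−8.29) = 5.129×10^-9
Ω = [Ca²⁺][CO3²⁻]/Ksp = (1.29×10^-3)(3.270×10^-7) / 5.129×10^-9 = 0.0822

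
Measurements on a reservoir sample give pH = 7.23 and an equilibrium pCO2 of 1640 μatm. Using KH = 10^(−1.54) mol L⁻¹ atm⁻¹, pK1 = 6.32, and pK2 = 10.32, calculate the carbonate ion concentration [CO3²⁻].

[CO3²⁻] = 0.312 μmol/L

[CO2*] = KH · pCO2 = 10^(−1.54) × 1640×10^-6 = 4.730×10^-5 mol/L
α₀ = 1/(1 + K1/[H⁺] + K1K2/[H⁺]²) = 1/(1 + 10^+0.91 + 10^-2.18) = 0.1095
DIC = [CO2*]/α₀ = 4.730×10^-5 / 0.1095 = 0.4321 mmol/L
[CO3²⁻] = α₂·DIC; α₂ = 0.0007233, so [CO3²⁻] = 0.0007233 × 0.4321 = 0.000312 mmol/L = 0.312 μmol/L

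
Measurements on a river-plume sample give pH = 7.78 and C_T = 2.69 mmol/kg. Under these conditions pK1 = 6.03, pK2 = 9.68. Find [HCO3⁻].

[HCO3⁻] = 2.61 mmol/kg

α₁ = 1 / (1 + [H⁺]/K1 + K2/[H⁺]) = 1 / (1 + 10^-1.75 + 10^-1.90)
   = 1 / (1 + 0.017783 + 0.012589) = 1/1.0304 = 0.9705
[HCO3⁻] = α₁ × DIC = 0.9705 × 2.69 = 2.61 mmol/kg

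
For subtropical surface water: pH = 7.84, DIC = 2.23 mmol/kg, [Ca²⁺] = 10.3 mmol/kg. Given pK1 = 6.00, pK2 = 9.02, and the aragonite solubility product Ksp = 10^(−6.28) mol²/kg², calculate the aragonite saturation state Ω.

Ω = 2.68

α₂ = 1 / (1 + [H⁺]/K2 + [H⁺]²/(K1K2)) = 1 / (1 + 10^+1.18 + 10^-0.66)
   = 1 / (1 + 15.136 + 0.21878) = 1/16.354 = 0.06115
[CO3²⁻] = α₂ × DIC = 0.06115 × 2.23 = 0.1364 mmol/kg
Ksp = 10^(−6.28) = 5.248×10^-7
Ω = [Ca²⁺][CO3²⁻]/Ksp = (10.3×10^-3)(1.364×10^-4) / 5.248×10^-7 = 2.68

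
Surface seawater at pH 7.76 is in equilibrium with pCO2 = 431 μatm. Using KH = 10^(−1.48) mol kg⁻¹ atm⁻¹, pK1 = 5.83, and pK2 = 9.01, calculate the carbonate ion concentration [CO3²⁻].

[CO3²⁻] = 0.0683 mmol/kg

[CO2*] = KH · pCO2 = 10^(−1.48) × 431×10^-6 = 1.427×10^-5 mol/kg
α₀ = 1/(1 + K1/[H⁺] + K1K2/[H⁺]²) = 1/(1 + 10^+1.93 + 10^+0.68) = 0.01100
DIC = [CO2*]/α₀ = 1.427×10^-5 / 0.01100 = 1.297 mmol/kg
[CO3²⁻] = α₂·DIC; α₂ = 0.05265, so [CO3²⁻] = 0.05265 × 1.297 = 0.0683 mmol/kg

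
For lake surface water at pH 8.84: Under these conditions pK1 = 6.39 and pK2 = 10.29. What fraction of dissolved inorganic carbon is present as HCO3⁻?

α₁ = 1 / (1 + [H⁺]/K1 + K2/[H⁺]) = 1 / (1 + 10^-2.45 + 10^-1.45)
   = 1 / (1 + 0.0035481 + 0.035481) = 1/1.0390 = 0.9624

α₁ = 0.962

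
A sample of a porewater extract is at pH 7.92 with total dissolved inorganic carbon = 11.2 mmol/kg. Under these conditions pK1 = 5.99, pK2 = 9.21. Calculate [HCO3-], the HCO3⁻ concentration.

α₁ = 1 / (1 + [H⁺]/K1 + K2/[H⁺]) = 1 / (1 + 10^-1.93 + 10^-1.29)
   = 1 / (1 + 0.011749 + 0.051286) = 1/1.0630 = 0.9407
[HCO3⁻] = α₁ × DIC = 0.9407 × 11.2 = 10.5 mmol/kg

[HCO3⁻] = 10.5 mmol/kg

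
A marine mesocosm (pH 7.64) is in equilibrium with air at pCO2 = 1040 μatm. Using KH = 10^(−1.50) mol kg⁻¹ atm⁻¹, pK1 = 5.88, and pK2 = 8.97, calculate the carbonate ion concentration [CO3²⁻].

[CO3²⁻] = 0.0885 mmol/kg

[CO2*] = KH · pCO2 = 10^(−1.50) × 1040×10^-6 = 3.289×10^-5 mol/kg
α₀ = 1/(1 + K1/[H⁺] + K1K2/[H⁺]²) = 1/(1 + 10^+1.76 + 10^+0.43) = 0.01633
DIC = [CO2*]/α₀ = 3.289×10^-5 / 0.01633 = 2.014 mmol/kg
[CO3²⁻] = α₂·DIC; α₂ = 0.04395, so [CO3²⁻] = 0.04395 × 2.014 = 0.0885 mmol/kg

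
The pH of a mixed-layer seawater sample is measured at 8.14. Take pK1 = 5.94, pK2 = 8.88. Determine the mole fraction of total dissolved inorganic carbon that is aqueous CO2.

α₀ = 0.00531

α₀ = 1 / (1 + K1/[H⁺] + K1K2/[H⁺]²) = 1 / (1 + 10^+2.20 + 10^+1.46)
   = 1 / (1 + 158.49 + 28.840) = 1/188.33 = 0.005310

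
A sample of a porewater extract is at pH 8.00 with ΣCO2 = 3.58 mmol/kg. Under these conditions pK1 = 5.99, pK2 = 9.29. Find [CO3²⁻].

α₂ = 1 / (1 + [H⁺]/K2 + [H⁺]²/(K1K2)) = 1 / (1 + 10^+1.29 + 10^-0.72)
   = 1 / (1 + 19.498 + 0.19055) = 1/20.689 = 0.04833
[CO3²⁻] = α₂ × DIC = 0.04833 × 3.58 = 0.173 mmol/kg

[CO3²⁻] = 0.173 mmol/kg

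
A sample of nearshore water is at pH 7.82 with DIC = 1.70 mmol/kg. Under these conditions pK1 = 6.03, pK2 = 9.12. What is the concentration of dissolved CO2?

α₀ = 1 / (1 + K1/[H⁺] + K1K2/[H⁺]²) = 1 / (1 + 10^+1.79 + 10^+0.49)
   = 1 / (1 + 61.660 + 3.0903) = 1/65.750 = 0.01521
[CO2*] = α₀ × DIC = 0.01521 × 1.70 = 0.0259 mmol/kg

[CO2*] = 0.0259 mmol/kg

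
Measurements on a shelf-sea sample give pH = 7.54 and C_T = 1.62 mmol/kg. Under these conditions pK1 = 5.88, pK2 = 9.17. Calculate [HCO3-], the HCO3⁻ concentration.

α₁ = 1 / (1 + [H⁺]/K1 + K2/[H⁺]) = 1 / (1 + 10^-1.66 + 10^-1.63)
   = 1 / (1 + 0.021878 + 0.023442) = 1/1.0453 = 0.9566
[HCO3⁻] = α₁ × DIC = 0.9566 × 1.62 = 1.55 mmol/kg

[HCO3⁻] = 1.55 mmol/kg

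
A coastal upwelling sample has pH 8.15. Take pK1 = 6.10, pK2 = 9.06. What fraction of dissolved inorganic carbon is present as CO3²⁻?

α₂ = 1 / (1 + [H⁺]/K2 + [H⁺]²/(K1K2)) = 1 / (1 + 10^+0.91 + 10^-1.14)
   = 1 / (1 + 8.1283 + 0.072444) = 1/9.2007 = 0.1087

α₂ = 0.109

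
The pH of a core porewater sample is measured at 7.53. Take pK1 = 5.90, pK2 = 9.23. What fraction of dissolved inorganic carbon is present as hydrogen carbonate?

α₁ = 1 / (1 + [H⁺]/K1 + K2/[H⁺]) = 1 / (1 + 10^-1.63 + 10^-1.70)
   = 1 / (1 + 0.023442 + 0.019953) = 1/1.0434 = 0.9584

α₁ = 0.958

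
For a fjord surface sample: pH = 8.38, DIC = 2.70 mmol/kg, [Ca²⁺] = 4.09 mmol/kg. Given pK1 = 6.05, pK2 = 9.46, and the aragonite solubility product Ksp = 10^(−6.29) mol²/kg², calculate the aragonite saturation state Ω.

Ω = 1.65

α₂ = 1 / (1 + [H⁺]/K2 + [H⁺]²/(K1K2)) = 1 / (1 + 10^+1.08 + 10^-1.25)
   = 1 / (1 + 12.023 + 0.056234) = 1/13.079 = 0.07646
[CO3²⁻] = α₂ × DIC = 0.07646 × 2.70 = 0.2064 mmol/kg
Ksp = 10^(−6.29) = 5.129×10^-7
Ω = [Ca²⁺][CO3²⁻]/Ksp = (4.09×10^-3)(2.064×10^-4) / 5.129×10^-7 = 1.65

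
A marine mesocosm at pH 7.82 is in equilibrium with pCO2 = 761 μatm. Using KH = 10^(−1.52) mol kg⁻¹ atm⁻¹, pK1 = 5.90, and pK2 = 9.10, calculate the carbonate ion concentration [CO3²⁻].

[CO2*] = KH · pCO2 = 10^(−1.52) × 761×10^-6 = 2.298×10^-5 mol/kg
α₀ = 1/(1 + K1/[H⁺] + K1K2/[H⁺]²) = 1/(1 + 10^+1.92 + 10^+0.64) = 0.01129
DIC = [CO2*]/α₀ = 2.298×10^-5 / 0.01129 = 2.035 mmol/kg
[CO3²⁻] = α₂·DIC; α₂ = 0.04930, so [CO3²⁻] = 0.04930 × 2.035 = 0.100 mmol/kg

[CO3²⁻] = 0.100 mmol/kg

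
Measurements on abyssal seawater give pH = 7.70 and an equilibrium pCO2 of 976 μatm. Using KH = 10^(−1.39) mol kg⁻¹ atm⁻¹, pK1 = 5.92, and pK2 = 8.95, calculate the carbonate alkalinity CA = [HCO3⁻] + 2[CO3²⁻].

CA = 2.67 mmol/kg

[CO2*] = KH · pCO2 = 10^(−1.39) × 976×10^-6 = 3.976×10^-5 mol/kg
α₀ = 1/(1 + K1/[H⁺] + K1K2/[H⁺]²) = 1/(1 + 10^+1.78 + 10^+0.53) = 0.01547
DIC = [CO2*]/α₀ = 3.976×10^-5 / 0.01547 = 2.570 mmol/kg
CA = (α₁ + 2α₂)·DIC = (0.9321 + 2×0.05242) × 2.570 = 2.67 mmol/kg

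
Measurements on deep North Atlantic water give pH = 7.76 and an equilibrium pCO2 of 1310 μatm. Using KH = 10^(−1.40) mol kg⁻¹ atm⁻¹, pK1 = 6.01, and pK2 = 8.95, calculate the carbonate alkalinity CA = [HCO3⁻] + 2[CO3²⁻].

[CO2*] = KH · pCO2 = 10^(−1.40) × 1310×10^-6 = 5.215×10^-5 mol/kg
α₀ = 1/(1 + K1/[H⁺] + K1K2/[H⁺]²) = 1/(1 + 10^+1.75 + 10^+0.56) = 0.01643
DIC = [CO2*]/α₀ = 5.215×10^-5 / 0.01643 = 3.174 mmol/kg
CA = (α₁ + 2α₂)·DIC = (0.9239 + 2×0.05965) × 3.174 = 3.31 mmol/kg

CA = 3.31 mmol/kg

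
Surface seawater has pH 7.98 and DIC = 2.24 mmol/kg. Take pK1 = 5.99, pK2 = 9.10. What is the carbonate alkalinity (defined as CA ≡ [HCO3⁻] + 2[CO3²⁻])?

CA = [HCO3⁻] + 2[CO3²⁻] = (α₁ + 2α₂)·DIC
At pH 7.98: [H⁺]/K1 = 10^-1.99 = 0.010233, K2/[H⁺] = 10^-1.12 = 0.075858
α₁ = 1/(1 + 0.010233 + 0.075858) = 1/1.0861 = 0.9207; α₂ = α₁·K2/[H⁺] = 0.06984
α₁ + 2α₂ = 1.0604
CA = 1.0604 × 2.24 = 2.38 mmol/kg

CA = 2.38 mmol/kg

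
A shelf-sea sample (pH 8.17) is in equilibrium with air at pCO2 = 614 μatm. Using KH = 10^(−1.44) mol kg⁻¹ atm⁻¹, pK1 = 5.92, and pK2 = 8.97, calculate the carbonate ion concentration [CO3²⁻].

[CO2*] = KH · pCO2 = 10^(−1.44) × 614×10^-6 = 2.229×10^-5 mol/kg
α₀ = 1/(1 + K1/[H⁺] + K1K2/[H⁺]²) = 1/(1 + 10^+2.25 + 10^+1.45) = 0.004831
DIC = [CO2*]/α₀ = 2.229×10^-5 / 0.004831 = 4.615 mmol/kg
[CO3²⁻] = α₂·DIC; α₂ = 0.1361, so [CO3²⁻] = 0.1361 × 4.615 = 0.628 mmol/kg

[CO3²⁻] = 0.628 mmol/kg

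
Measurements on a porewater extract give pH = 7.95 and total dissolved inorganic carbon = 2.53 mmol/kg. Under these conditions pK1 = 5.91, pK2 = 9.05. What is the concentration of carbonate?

[CO3²⁻] = 0.185 mmol/kg

α₂ = 1 / (1 + [H⁺]/K2 + [H⁺]²/(K1K2)) = 1 / (1 + 10^+1.10 + 10^-0.94)
   = 1 / (1 + 12.589 + 0.11482) = 1/13.704 = 0.07297
[CO3²⁻] = α₂ × DIC = 0.07297 × 2.53 = 0.185 mmol/kg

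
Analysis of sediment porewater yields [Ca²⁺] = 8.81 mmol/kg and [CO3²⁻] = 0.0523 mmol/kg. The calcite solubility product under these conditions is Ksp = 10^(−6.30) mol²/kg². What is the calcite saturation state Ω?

Ω = 0.919

Ksp = 10^(−6.30) = 5.012×10^-7
Ω = [Ca²⁺][CO3²⁻]/Ksp = (8.81×10^-3)(0.0523×10^-3) / 5.012×10^-7 = 0.919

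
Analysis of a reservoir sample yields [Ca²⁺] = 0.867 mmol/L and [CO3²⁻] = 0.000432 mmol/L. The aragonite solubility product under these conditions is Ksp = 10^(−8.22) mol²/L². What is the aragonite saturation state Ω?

Ksp = 10^(−8.22) = 6.026×10^-9
Ω = [Ca²⁺][CO3²⁻]/Ksp = (0.867×10^-3)(0.000432×10^-3) / 6.026×10^-9 = 0.0622

Ω = 0.0622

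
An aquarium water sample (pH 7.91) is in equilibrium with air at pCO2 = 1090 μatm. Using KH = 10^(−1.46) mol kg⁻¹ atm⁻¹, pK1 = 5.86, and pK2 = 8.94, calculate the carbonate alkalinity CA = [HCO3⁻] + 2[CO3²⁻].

CA = 5.03 mmol/kg

[CO2*] = KH · pCO2 = 10^(−1.46) × 1090×10^-6 = 3.779×10^-5 mol/kg
α₀ = 1/(1 + K1/[H⁺] + K1K2/[H⁺]²) = 1/(1 + 10^+2.05 + 10^+1.02) = 0.008086
DIC = [CO2*]/α₀ = 3.779×10^-5 / 0.008086 = 4.674 mmol/kg
CA = (α₁ + 2α₂)·DIC = (0.9072 + 2×0.08467) × 4.674 = 5.03 mmol/kg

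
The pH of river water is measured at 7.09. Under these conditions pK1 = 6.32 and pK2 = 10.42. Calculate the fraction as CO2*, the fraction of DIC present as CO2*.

α₀ = 1 / (1 + K1/[H⁺] + K1K2/[H⁺]²) = 1 / (1 + 10^+0.77 + 10^-2.56)
   = 1 / (1 + 5.8884 + 0.0027542) = 1/6.8912 = 0.1451

α₀ = 0.145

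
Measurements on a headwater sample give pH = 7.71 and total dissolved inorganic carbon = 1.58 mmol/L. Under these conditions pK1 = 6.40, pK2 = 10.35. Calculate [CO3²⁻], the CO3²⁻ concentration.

α₂ = 1 / (1 + [H⁺]/K2 + [H⁺]²/(K1K2)) = 1 / (1 + 10^+2.64 + 10^+1.33)
   = 1 / (1 + 436.52 + 21.380) = 1/458.90 = 0.002179
[CO3²⁻] = α₂ × DIC = 0.002179 × 1.58 = 0.00344 mmol/L = 3.44 μmol/L

[CO3²⁻] = 3.44 μmol/L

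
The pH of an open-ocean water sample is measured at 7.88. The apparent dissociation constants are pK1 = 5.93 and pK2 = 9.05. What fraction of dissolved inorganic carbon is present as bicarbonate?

α₁ = 0.927

α₁ = 1 / (1 + [H⁺]/K1 + K2/[H⁺]) = 1 / (1 + 10^-1.95 + 10^-1.17)
   = 1 / (1 + 0.011220 + 0.067608) = 1/1.0788 = 0.9269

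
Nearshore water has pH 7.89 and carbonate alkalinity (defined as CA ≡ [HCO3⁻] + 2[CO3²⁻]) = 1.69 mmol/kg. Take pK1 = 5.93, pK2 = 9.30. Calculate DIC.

DIC = 1.65 mmol/kg

CA = [HCO3⁻] + 2[CO3²⁻] = (α₁ + 2α₂)·DIC
At pH 7.89: [H⁺]/K1 = 10^-1.96 = 0.010965, K2/[H⁺] = 10^-1.41 = 0.038905
α₁ = 1/(1 + 0.010965 + 0.038905) = 1/1.0499 = 0.9525; α₂ = α₁·K2/[H⁺] = 0.03706
α₁ + 2α₂ = 1.0266
DIC = CA / (α₁ + 2α₂) = 1.69 / 1.0266 = 1.65 mmol/kg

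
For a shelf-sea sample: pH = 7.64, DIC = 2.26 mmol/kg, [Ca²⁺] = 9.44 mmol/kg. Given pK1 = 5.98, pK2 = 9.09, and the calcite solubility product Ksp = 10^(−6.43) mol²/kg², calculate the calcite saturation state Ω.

Ω = 1.93

α₂ = 1 / (1 + [H⁺]/K2 + [H⁺]²/(K1K2)) = 1 / (1 + 10^+1.45 + 10^-0.21)
   = 1 / (1 + 28.184 + 0.61660) = 1/29.800 = 0.03356
[CO3²⁻] = α₂ × DIC = 0.03356 × 2.26 = 0.07584 mmol/kg
Ksp = 10^(−6.43) = 3.715×10^-7
Ω = [Ca²⁺][CO3²⁻]/Ksp = (9.44×10^-3)(7.584×10^-5) / 3.715×10^-7 = 1.93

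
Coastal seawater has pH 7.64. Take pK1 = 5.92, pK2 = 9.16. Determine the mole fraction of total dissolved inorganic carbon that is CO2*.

α₀ = 1 / (1 + K1/[H⁺] + K1K2/[H⁺]²) = 1 / (1 + 10^+1.72 + 10^+0.20)
   = 1 / (1 + 52.481 + 1.5849) = 1/55.066 = 0.01816

α₀ = 0.0182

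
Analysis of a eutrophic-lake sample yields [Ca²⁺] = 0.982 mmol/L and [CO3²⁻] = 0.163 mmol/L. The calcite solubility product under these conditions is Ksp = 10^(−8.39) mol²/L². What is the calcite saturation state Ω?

Ksp = 10^(−8.39) = 4.074×10^-9
Ω = [Ca²⁺][CO3²⁻]/Ksp = (0.982×10^-3)(0.163×10^-3) / 4.074×10^-9 = 39.3

Ω = 39.3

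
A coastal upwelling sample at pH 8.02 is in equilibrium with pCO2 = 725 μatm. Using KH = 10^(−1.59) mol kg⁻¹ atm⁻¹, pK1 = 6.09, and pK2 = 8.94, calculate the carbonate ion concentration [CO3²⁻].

[CO2*] = KH · pCO2 = 10^(−1.59) × 725×10^-6 = 1.864×10^-5 mol/kg
α₀ = 1/(1 + K1/[H⁺] + K1K2/[H⁺]²) = 1/(1 + 10^+1.93 + 10^+1.01) = 0.01038
DIC = [CO2*]/α₀ = 1.864×10^-5 / 0.01038 = 1.795 mmol/kg
[CO3²⁻] = α₂·DIC; α₂ = 0.1062, so [CO3²⁻] = 0.1062 × 1.795 = 0.191 mmol/kg

[CO3²⁻] = 0.191 mmol/kg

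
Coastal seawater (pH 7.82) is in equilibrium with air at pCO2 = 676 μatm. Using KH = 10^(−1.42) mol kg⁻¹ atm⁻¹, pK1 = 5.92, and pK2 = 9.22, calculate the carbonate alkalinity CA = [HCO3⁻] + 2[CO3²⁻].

[CO2*] = KH · pCO2 = 10^(−1.42) × 676×10^-6 = 2.570×10^-5 mol/kg
α₀ = 1/(1 + K1/[H⁺] + K1K2/[H⁺]²) = 1/(1 + 10^+1.90 + 10^+0.50) = 0.01196
DIC = [CO2*]/α₀ = 2.570×10^-5 / 0.01196 = 2.148 mmol/kg
CA = (α₁ + 2α₂)·DIC = (0.9502 + 2×0.03783) × 2.148 = 2.20 mmol/kg

CA = 2.20 mmol/kg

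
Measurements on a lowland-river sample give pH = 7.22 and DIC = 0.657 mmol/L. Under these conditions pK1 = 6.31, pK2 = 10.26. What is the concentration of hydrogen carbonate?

α₁ = 1 / (1 + [H⁺]/K1 + K2/[H⁺]) = 1 / (1 + 10^-0.91 + 10^-3.04)
   = 1 / (1 + 0.12303 + 0.00091201) = 1/1.1239 = 0.8897
[HCO3⁻] = α₁ × DIC = 0.8897 × 0.657 = 0.585 mmol/L

[HCO3⁻] = 0.585 mmol/L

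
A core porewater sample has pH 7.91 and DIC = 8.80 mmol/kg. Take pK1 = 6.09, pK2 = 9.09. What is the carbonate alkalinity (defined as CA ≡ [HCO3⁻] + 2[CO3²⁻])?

CA = 9.21 mmol/kg

CA = [HCO3⁻] + 2[CO3²⁻] = (α₁ + 2α₂)·DIC
At pH 7.91: [H⁺]/K1 = 10^-1.82 = 0.015136, K2/[H⁺] = 10^-1.18 = 0.066069
α₁ = 1/(1 + 0.015136 + 0.066069) = 1/1.0812 = 0.9249; α₂ = α₁·K2/[H⁺] = 0.06111
α₁ + 2α₂ = 1.0471
CA = 1.0471 × 8.80 = 9.21 mmol/kg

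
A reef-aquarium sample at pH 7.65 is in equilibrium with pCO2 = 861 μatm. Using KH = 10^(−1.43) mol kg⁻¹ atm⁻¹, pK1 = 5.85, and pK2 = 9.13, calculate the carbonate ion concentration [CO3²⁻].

[CO2*] = KH · pCO2 = 10^(−1.43) × 861×10^-6 = 3.199×10^-5 mol/kg
α₀ = 1/(1 + K1/[H⁺] + K1K2/[H⁺]²) = 1/(1 + 10^+1.80 + 10^+0.32) = 0.01511
DIC = [CO2*]/α₀ = 3.199×10^-5 / 0.01511 = 2.117 mmol/kg
[CO3²⁻] = α₂·DIC; α₂ = 0.03157, so [CO3²⁻] = 0.03157 × 2.117 = 0.0668 mmol/kg

[CO3²⁻] = 0.0668 mmol/kg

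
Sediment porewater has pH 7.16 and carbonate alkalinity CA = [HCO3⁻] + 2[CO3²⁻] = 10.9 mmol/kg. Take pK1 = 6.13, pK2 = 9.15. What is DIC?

CA = [HCO3⁻] + 2[CO3²⁻] = (α₁ + 2α₂)·DIC
At pH 7.16: [H⁺]/K1 = 10^-1.03 = 0.093325, K2/[H⁺] = 10^-1.99 = 0.010233
α₁ = 1/(1 + 0.093325 + 0.010233) = 1/1.1036 = 0.9062; α₂ = α₁·K2/[H⁺] = 0.009273
α₁ + 2α₂ = 0.9247
DIC = CA / (α₁ + 2α₂) = 10.9 / 0.9247 = 11.8 mmol/kg

DIC = 11.8 mmol/kg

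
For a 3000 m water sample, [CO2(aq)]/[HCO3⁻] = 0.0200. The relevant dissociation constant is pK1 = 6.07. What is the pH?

pH = 7.77

From K1 = [H⁺][HCO3⁻]/[CO2(aq)]:  pH = pK1 − log₁₀([CO2(aq)]/[HCO3⁻])
log₁₀(0.0200) = -1.699
pH = 6.07 − (-1.699) = 7.77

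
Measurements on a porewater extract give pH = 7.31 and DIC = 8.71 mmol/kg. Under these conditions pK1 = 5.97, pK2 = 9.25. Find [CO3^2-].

[CO3²⁻] = 0.0946 mmol/kg

α₂ = 1 / (1 + [H⁺]/K2 + [H⁺]²/(K1K2)) = 1 / (1 + 10^+1.94 + 10^+0.60)
   = 1 / (1 + 87.096 + 3.9811) = 1/92.077 = 0.01086
[CO3²⁻] = α₂ × DIC = 0.01086 × 8.71 = 0.0946 mmol/kg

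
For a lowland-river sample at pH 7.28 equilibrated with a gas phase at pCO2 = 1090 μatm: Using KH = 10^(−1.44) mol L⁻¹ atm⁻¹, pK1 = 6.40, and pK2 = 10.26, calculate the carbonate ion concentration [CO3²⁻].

[CO2*] = KH · pCO2 = 10^(−1.44) × 1090×10^-6 = 3.958×10^-5 mol/L
α₀ = 1/(1 + K1/[H⁺] + K1K2/[H⁺]²) = 1/(1 + 10^+0.88 + 10^-2.10) = 0.1164
DIC = [CO2*]/α₀ = 3.958×10^-5 / 0.1164 = 0.3401 mmol/L
[CO3²⁻] = α₂·DIC; α₂ = 0.0009243, so [CO3²⁻] = 0.0009243 × 0.3401 = 0.000314 mmol/L = 0.314 μmol/L

[CO3²⁻] = 0.314 μmol/L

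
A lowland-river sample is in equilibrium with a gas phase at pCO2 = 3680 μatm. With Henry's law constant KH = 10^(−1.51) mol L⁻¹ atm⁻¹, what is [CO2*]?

[CO2*] = 114 μmol/L

KH = 10^(−1.51) = 3.090×10^-2 mol L⁻¹ atm⁻¹
[CO2*] = KH · pCO2 = 3.090×10^-2 × 3680×10^-6 atm = 1.14×10^-4 mol/L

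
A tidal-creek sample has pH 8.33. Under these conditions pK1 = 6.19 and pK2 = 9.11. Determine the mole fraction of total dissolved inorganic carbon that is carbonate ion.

α₂ = 0.141

α₂ = 1 / (1 + [H⁺]/K2 + [H⁺]²/(K1K2)) = 1 / (1 + 10^+0.78 + 10^-1.36)
   = 1 / (1 + 6.0256 + 0.043652) = 1/7.0692 = 0.1415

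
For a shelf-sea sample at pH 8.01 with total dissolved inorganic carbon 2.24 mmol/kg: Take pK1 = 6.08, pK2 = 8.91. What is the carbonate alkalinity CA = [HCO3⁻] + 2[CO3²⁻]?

CA = 2.46 mmol/kg

CA = [HCO3⁻] + 2[CO3²⁻] = (α₁ + 2α₂)·DIC
At pH 8.01: [H⁺]/K1 = 10^-1.93 = 0.011749, K2/[H⁺] = 10^-0.90 = 0.12589
α₁ = 1/(1 + 0.011749 + 0.12589) = 1/1.1376 = 0.8790; α₂ = α₁·K2/[H⁺] = 0.1107
α₁ + 2α₂ = 1.1003
CA = 1.1003 × 2.24 = 2.46 mmol/kg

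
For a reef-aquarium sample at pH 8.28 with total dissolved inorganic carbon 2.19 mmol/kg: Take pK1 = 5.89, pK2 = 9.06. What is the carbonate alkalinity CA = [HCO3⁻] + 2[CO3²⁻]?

CA = [HCO3⁻] + 2[CO3²⁻] = (α₁ + 2α₂)·DIC
At pH 8.28: [H⁺]/K1 = 10^-2.39 = 0.0040738, K2/[H⁺] = 10^-0.78 = 0.16596
α₁ = 1/(1 + 0.0040738 + 0.16596) = 1/1.1700 = 0.8547; α₂ = α₁·K2/[H⁺] = 0.1418
α₁ + 2α₂ = 1.1384
CA = 1.1384 × 2.19 = 2.49 mmol/kg

CA = 2.49 mmol/kg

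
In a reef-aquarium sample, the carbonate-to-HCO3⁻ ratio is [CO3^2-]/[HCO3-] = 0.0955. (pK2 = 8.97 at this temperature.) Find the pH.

From K2 = [H⁺][CO3^2-]/[HCO3-]:  pH = pK2 + log₁₀([CO3^2-]/[HCO3-])
log₁₀(0.0955) = -1.020
pH = 8.97 + (-1.020) = 7.95

pH = 7.95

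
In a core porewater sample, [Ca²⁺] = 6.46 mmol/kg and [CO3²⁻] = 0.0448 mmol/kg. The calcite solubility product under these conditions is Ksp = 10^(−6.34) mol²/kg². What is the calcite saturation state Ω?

Ω = 0.633

Ksp = 10^(−6.34) = 4.571×10^-7
Ω = [Ca²⁺][CO3²⁻]/Ksp = (6.46×10^-3)(0.0448×10^-3) / 4.571×10^-7 = 0.633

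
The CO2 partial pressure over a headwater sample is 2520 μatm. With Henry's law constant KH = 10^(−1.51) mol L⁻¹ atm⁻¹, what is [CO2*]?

[CO2*] = 77.9 μmol/L

KH = 10^(−1.51) = 3.090×10^-2 mol L⁻¹ atm⁻¹
[CO2*] = KH · pCO2 = 3.090×10^-2 × 2520×10^-6 atm = 7.79×10^-5 mol/L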